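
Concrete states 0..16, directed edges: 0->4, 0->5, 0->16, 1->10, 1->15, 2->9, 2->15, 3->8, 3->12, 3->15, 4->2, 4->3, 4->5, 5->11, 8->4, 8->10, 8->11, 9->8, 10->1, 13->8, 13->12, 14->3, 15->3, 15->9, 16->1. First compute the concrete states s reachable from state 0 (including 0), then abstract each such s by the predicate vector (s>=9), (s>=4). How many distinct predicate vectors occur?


BFS from 0:
Concrete reachable: {0, 1, 2, 3, 4, 5, 8, 9, 10, 11, 12, 15, 16}
Abstract via predicates (s>=9), (s>=4):
  (0,0) <- {0, 1, 2, 3}
  (0,1) <- {4, 5, 8}
  (1,1) <- {9, 10, 11, 12, 15, 16}
Distinct abstract states = 3

3


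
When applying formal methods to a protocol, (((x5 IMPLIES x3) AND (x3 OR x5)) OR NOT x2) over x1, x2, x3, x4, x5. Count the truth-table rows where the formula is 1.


Formula: (((x5 IMPLIES x3) AND (x3 OR x5)) OR NOT x2) over 5 vars (32 rows)
Evaluate each row (x1, x2, x3, x4, x5 as bits, MSB first):
  row 0 [00000]: (((0 IMPLIES 0) AND (0 OR 0)) OR NOT 0) -> 1
  row 1 [00001]: (((1 IMPLIES 0) AND (0 OR 1)) OR NOT 0) -> 1
  row 2 [00010]: (((0 IMPLIES 0) AND (0 OR 0)) OR NOT 0) -> 1
  row 3 [00011]: (((1 IMPLIES 0) AND (0 OR 1)) OR NOT 0) -> 1
  row 4 [00100]: (((0 IMPLIES 1) AND (1 OR 0)) OR NOT 0) -> 1
  row 5 [00101]: (((1 IMPLIES 1) AND (1 OR 1)) OR NOT 0) -> 1
  row 6 [00110]: (((0 IMPLIES 1) AND (1 OR 0)) OR NOT 0) -> 1
  row 7 [00111]: (((1 IMPLIES 1) AND (1 OR 1)) OR NOT 0) -> 1
  row 8 [01000]: (((0 IMPLIES 0) AND (0 OR 0)) OR NOT 1) -> 0
  row 9 [01001]: (((1 IMPLIES 0) AND (0 OR 1)) OR NOT 1) -> 0
  row 10 [01010]: (((0 IMPLIES 0) AND (0 OR 0)) OR NOT 1) -> 0
  row 11 [01011]: (((1 IMPLIES 0) AND (0 OR 1)) OR NOT 1) -> 0
  row 12 [01100]: (((0 IMPLIES 1) AND (1 OR 0)) OR NOT 1) -> 1
  row 13 [01101]: (((1 IMPLIES 1) AND (1 OR 1)) OR NOT 1) -> 1
  row 14 [01110]: (((0 IMPLIES 1) AND (1 OR 0)) OR NOT 1) -> 1
  row 15 [01111]: (((1 IMPLIES 1) AND (1 OR 1)) OR NOT 1) -> 1
  row 16 [10000]: (((0 IMPLIES 0) AND (0 OR 0)) OR NOT 0) -> 1
  row 17 [10001]: (((1 IMPLIES 0) AND (0 OR 1)) OR NOT 0) -> 1
  row 18 [10010]: (((0 IMPLIES 0) AND (0 OR 0)) OR NOT 0) -> 1
  row 19 [10011]: (((1 IMPLIES 0) AND (0 OR 1)) OR NOT 0) -> 1
  row 20 [10100]: (((0 IMPLIES 1) AND (1 OR 0)) OR NOT 0) -> 1
  row 21 [10101]: (((1 IMPLIES 1) AND (1 OR 1)) OR NOT 0) -> 1
  row 22 [10110]: (((0 IMPLIES 1) AND (1 OR 0)) OR NOT 0) -> 1
  row 23 [10111]: (((1 IMPLIES 1) AND (1 OR 1)) OR NOT 0) -> 1
  row 24 [11000]: (((0 IMPLIES 0) AND (0 OR 0)) OR NOT 1) -> 0
  row 25 [11001]: (((1 IMPLIES 0) AND (0 OR 1)) OR NOT 1) -> 0
  row 26 [11010]: (((0 IMPLIES 0) AND (0 OR 0)) OR NOT 1) -> 0
  row 27 [11011]: (((1 IMPLIES 0) AND (0 OR 1)) OR NOT 1) -> 0
  row 28 [11100]: (((0 IMPLIES 1) AND (1 OR 0)) OR NOT 1) -> 1
  row 29 [11101]: (((1 IMPLIES 1) AND (1 OR 1)) OR NOT 1) -> 1
  row 30 [11110]: (((0 IMPLIES 1) AND (1 OR 0)) OR NOT 1) -> 1
  row 31 [11111]: (((1 IMPLIES 1) AND (1 OR 1)) OR NOT 1) -> 1
Full result column, 8 rows per line (x1,x2 fixed per line; x3,x4,x5 runs 000..111 left to right):
  rows 0-7 [x1,x2=00]: 11111111  (ones: 8)
  rows 8-15 [x1,x2=01]: 00001111  (ones: 4)
  rows 16-23 [x1,x2=10]: 11111111  (ones: 8)
  rows 24-31 [x1,x2=11]: 00001111  (ones: 4)
Count of 1-rows = 8+4+8+4 = 24

24


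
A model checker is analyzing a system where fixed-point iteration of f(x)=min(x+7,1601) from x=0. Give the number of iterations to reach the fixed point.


Step 1: x=0, cap=1601, increment=7
Step 2: x grows by 7 each step until capped at 1601; fixed point is x=1601
Step 3: iterations = ceil(1601/7) = 229

229


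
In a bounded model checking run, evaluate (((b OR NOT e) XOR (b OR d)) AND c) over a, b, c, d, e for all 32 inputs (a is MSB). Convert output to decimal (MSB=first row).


Formula: (((b OR NOT e) XOR (b OR d)) AND c) over a, b, c, d, e (32 rows)
Evaluate each row (bits = a,b,c,d,e, MSB first):
  row 0 [00000]: (((0 OR NOT 0) XOR (0 OR 0)) AND 0) -> 0
  row 1 [00001]: (((0 OR NOT 1) XOR (0 OR 0)) AND 0) -> 0
  row 2 [00010]: (((0 OR NOT 0) XOR (0 OR 1)) AND 0) -> 0
  row 3 [00011]: (((0 OR NOT 1) XOR (0 OR 1)) AND 0) -> 0
  row 4 [00100]: (((0 OR NOT 0) XOR (0 OR 0)) AND 1) -> 1
  row 5 [00101]: (((0 OR NOT 1) XOR (0 OR 0)) AND 1) -> 0
  row 6 [00110]: (((0 OR NOT 0) XOR (0 OR 1)) AND 1) -> 0
  row 7 [00111]: (((0 OR NOT 1) XOR (0 OR 1)) AND 1) -> 1
  row 8 [01000]: (((1 OR NOT 0) XOR (1 OR 0)) AND 0) -> 0
  row 9 [01001]: (((1 OR NOT 1) XOR (1 OR 0)) AND 0) -> 0
  row 10 [01010]: (((1 OR NOT 0) XOR (1 OR 1)) AND 0) -> 0
  row 11 [01011]: (((1 OR NOT 1) XOR (1 OR 1)) AND 0) -> 0
  row 12 [01100]: (((1 OR NOT 0) XOR (1 OR 0)) AND 1) -> 0
  row 13 [01101]: (((1 OR NOT 1) XOR (1 OR 0)) AND 1) -> 0
  row 14 [01110]: (((1 OR NOT 0) XOR (1 OR 1)) AND 1) -> 0
  row 15 [01111]: (((1 OR NOT 1) XOR (1 OR 1)) AND 1) -> 0
  row 16 [10000]: (((0 OR NOT 0) XOR (0 OR 0)) AND 0) -> 0
  row 17 [10001]: (((0 OR NOT 1) XOR (0 OR 0)) AND 0) -> 0
  row 18 [10010]: (((0 OR NOT 0) XOR (0 OR 1)) AND 0) -> 0
  row 19 [10011]: (((0 OR NOT 1) XOR (0 OR 1)) AND 0) -> 0
  row 20 [10100]: (((0 OR NOT 0) XOR (0 OR 0)) AND 1) -> 1
  row 21 [10101]: (((0 OR NOT 1) XOR (0 OR 0)) AND 1) -> 0
  row 22 [10110]: (((0 OR NOT 0) XOR (0 OR 1)) AND 1) -> 0
  row 23 [10111]: (((0 OR NOT 1) XOR (0 OR 1)) AND 1) -> 1
  row 24 [11000]: (((1 OR NOT 0) XOR (1 OR 0)) AND 0) -> 0
  row 25 [11001]: (((1 OR NOT 1) XOR (1 OR 0)) AND 0) -> 0
  row 26 [11010]: (((1 OR NOT 0) XOR (1 OR 1)) AND 0) -> 0
  row 27 [11011]: (((1 OR NOT 1) XOR (1 OR 1)) AND 0) -> 0
  row 28 [11100]: (((1 OR NOT 0) XOR (1 OR 0)) AND 1) -> 0
  row 29 [11101]: (((1 OR NOT 1) XOR (1 OR 0)) AND 1) -> 0
  row 30 [11110]: (((1 OR NOT 0) XOR (1 OR 1)) AND 1) -> 0
  row 31 [11111]: (((1 OR NOT 1) XOR (1 OR 1)) AND 1) -> 0
Full result column, 4 rows per line (a,b,c fixed per line; d,e runs 00..11 left to right):
  rows 0-3 [a,b,c=000]: 0000  = hex 0
  rows 4-7 [a,b,c=001]: 1001  = hex 9
  rows 8-11 [a,b,c=010]: 0000  = hex 0
  rows 12-15 [a,b,c=011]: 0000  = hex 0
  rows 16-19 [a,b,c=100]: 0000  = hex 0
  rows 20-23 [a,b,c=101]: 1001  = hex 9
  rows 24-27 [a,b,c=110]: 0000  = hex 0
  rows 28-31 [a,b,c=111]: 0000  = hex 0
Output column (row 0 .. row 31) = 00001001000000000000100100000000
Output column grouped in 4s = 0000 1001 0000 0000 0000 1001 0000 0000 = 0x09000900
Convert to decimal digit by digit (value = value*16 + digit):
  0 -> 0
  0*16 + 9 = 9
  9*16 + 0 = 144
  144*16 + 0 = 2304
  2304*16 + 0 = 36864
  36864*16 + 9 = 589833
  589833*16 + 0 = 9437328
  9437328*16 + 0 = 150997248
Decimal = 150997248

150997248


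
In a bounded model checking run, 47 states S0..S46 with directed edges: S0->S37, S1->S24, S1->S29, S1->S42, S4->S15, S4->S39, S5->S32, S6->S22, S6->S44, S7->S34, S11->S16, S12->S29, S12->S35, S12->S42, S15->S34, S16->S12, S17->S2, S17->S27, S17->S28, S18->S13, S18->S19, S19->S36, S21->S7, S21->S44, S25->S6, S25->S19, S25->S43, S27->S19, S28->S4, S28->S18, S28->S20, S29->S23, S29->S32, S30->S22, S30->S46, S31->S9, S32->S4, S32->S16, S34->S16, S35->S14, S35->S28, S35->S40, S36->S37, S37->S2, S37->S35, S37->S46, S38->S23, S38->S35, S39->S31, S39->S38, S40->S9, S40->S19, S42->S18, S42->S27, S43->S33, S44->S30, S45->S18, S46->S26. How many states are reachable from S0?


BFS from S0:
  layer 0: {S0}
  layer 1: {S37}
  layer 2: {S2, S35, S46}
  layer 3: {S14, S26, S28, S40}
  layer 4: {S4, S9, S18, S19, S20}
  layer 5: {S13, S15, S36, S39}
  layer 6: {S31, S34, S38}
  layer 7: {S16, S23}
  layer 8: {S12}
  layer 9: {S29, S42}
  layer 10: {S27, S32}
Reachable set: {S0, S2, S4, S9, S12, S13, S14, S15, S16, S18, S19, S20, S23, S26, S27, S28, S29, S31, S32, S34, S35, S36, S37, S38, S39, S40, S42, S46}
Count = 28

28


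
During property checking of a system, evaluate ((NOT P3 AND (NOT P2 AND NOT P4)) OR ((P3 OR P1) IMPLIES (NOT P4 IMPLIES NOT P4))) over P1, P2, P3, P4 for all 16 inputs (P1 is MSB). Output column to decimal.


Formula: ((NOT P3 AND (NOT P2 AND NOT P4)) OR ((P3 OR P1) IMPLIES (NOT P4 IMPLIES NOT P4))) over P1, P2, P3, P4 (16 rows)
Evaluate each row (bits = P1,P2,P3,P4, MSB first):
  row 0 [0000]: ((NOT 0 AND (NOT 0 AND NOT 0)) OR ((0 OR 0) IMPLIES (NOT 0 IMPLIES NOT 0))) -> 1
  row 1 [0001]: ((NOT 0 AND (NOT 0 AND NOT 1)) OR ((0 OR 0) IMPLIES (NOT 1 IMPLIES NOT 1))) -> 1
  row 2 [0010]: ((NOT 1 AND (NOT 0 AND NOT 0)) OR ((1 OR 0) IMPLIES (NOT 0 IMPLIES NOT 0))) -> 1
  row 3 [0011]: ((NOT 1 AND (NOT 0 AND NOT 1)) OR ((1 OR 0) IMPLIES (NOT 1 IMPLIES NOT 1))) -> 1
  row 4 [0100]: ((NOT 0 AND (NOT 1 AND NOT 0)) OR ((0 OR 0) IMPLIES (NOT 0 IMPLIES NOT 0))) -> 1
  row 5 [0101]: ((NOT 0 AND (NOT 1 AND NOT 1)) OR ((0 OR 0) IMPLIES (NOT 1 IMPLIES NOT 1))) -> 1
  row 6 [0110]: ((NOT 1 AND (NOT 1 AND NOT 0)) OR ((1 OR 0) IMPLIES (NOT 0 IMPLIES NOT 0))) -> 1
  row 7 [0111]: ((NOT 1 AND (NOT 1 AND NOT 1)) OR ((1 OR 0) IMPLIES (NOT 1 IMPLIES NOT 1))) -> 1
  row 8 [1000]: ((NOT 0 AND (NOT 0 AND NOT 0)) OR ((0 OR 1) IMPLIES (NOT 0 IMPLIES NOT 0))) -> 1
  row 9 [1001]: ((NOT 0 AND (NOT 0 AND NOT 1)) OR ((0 OR 1) IMPLIES (NOT 1 IMPLIES NOT 1))) -> 1
  row 10 [1010]: ((NOT 1 AND (NOT 0 AND NOT 0)) OR ((1 OR 1) IMPLIES (NOT 0 IMPLIES NOT 0))) -> 1
  row 11 [1011]: ((NOT 1 AND (NOT 0 AND NOT 1)) OR ((1 OR 1) IMPLIES (NOT 1 IMPLIES NOT 1))) -> 1
  row 12 [1100]: ((NOT 0 AND (NOT 1 AND NOT 0)) OR ((0 OR 1) IMPLIES (NOT 0 IMPLIES NOT 0))) -> 1
  row 13 [1101]: ((NOT 0 AND (NOT 1 AND NOT 1)) OR ((0 OR 1) IMPLIES (NOT 1 IMPLIES NOT 1))) -> 1
  row 14 [1110]: ((NOT 1 AND (NOT 1 AND NOT 0)) OR ((1 OR 1) IMPLIES (NOT 0 IMPLIES NOT 0))) -> 1
  row 15 [1111]: ((NOT 1 AND (NOT 1 AND NOT 1)) OR ((1 OR 1) IMPLIES (NOT 1 IMPLIES NOT 1))) -> 1
Full result column, 4 rows per line (P1,P2 fixed per line; P3,P4 runs 00..11 left to right):
  rows 0-3 [P1,P2=00]: 1111  = hex F
  rows 4-7 [P1,P2=01]: 1111  = hex F
  rows 8-11 [P1,P2=10]: 1111  = hex F
  rows 12-15 [P1,P2=11]: 1111  = hex F
Output column (row 0 .. row 15) = 1111111111111111
Output column grouped in 4s = 1111 1111 1111 1111 = 0xFFFF
Convert to decimal digit by digit (value = value*16 + digit):
  F -> 15
  15*16 + 15 (F) = 255
  255*16 + 15 (F) = 4095
  4095*16 + 15 (F) = 65535
Decimal = 65535

65535


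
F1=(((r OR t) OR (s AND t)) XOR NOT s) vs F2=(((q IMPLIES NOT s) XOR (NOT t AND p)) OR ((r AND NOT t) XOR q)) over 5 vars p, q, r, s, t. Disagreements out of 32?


F1 = (((r OR t) OR (s AND t)) XOR NOT s)
F2 = (((q IMPLIES NOT s) XOR (NOT t AND p)) OR ((r AND NOT t) XOR q))
Evaluate both on each of 32 rows (bits = p,q,r,s,t):
  row 0 [00000]: F1=1 F2=1 -> 0
  row 1 [00001]: F1=0 F2=1 (differ) -> 1
  row 2 [00010]: F1=0 F2=1 (differ) -> 1
  row 3 [00011]: F1=1 F2=1 -> 0
  row 4 [00100]: F1=0 F2=1 (differ) -> 1
  row 5 [00101]: F1=0 F2=1 (differ) -> 1
  row 6 [00110]: F1=1 F2=1 -> 0
  row 7 [00111]: F1=1 F2=1 -> 0
  row 8 [01000]: F1=1 F2=1 -> 0
  row 9 [01001]: F1=0 F2=1 (differ) -> 1
  row 10 [01010]: F1=0 F2=1 (differ) -> 1
  row 11 [01011]: F1=1 F2=1 -> 0
  row 12 [01100]: F1=0 F2=1 (differ) -> 1
  row 13 [01101]: F1=0 F2=1 (differ) -> 1
  row 14 [01110]: F1=1 F2=0 (differ) -> 1
  row 15 [01111]: F1=1 F2=1 -> 0
  row 16 [10000]: F1=1 F2=0 (differ) -> 1
  row 17 [10001]: F1=0 F2=1 (differ) -> 1
  row 18 [10010]: F1=0 F2=0 -> 0
  row 19 [10011]: F1=1 F2=1 -> 0
  row 20 [10100]: F1=0 F2=1 (differ) -> 1
  row 21 [10101]: F1=0 F2=1 (differ) -> 1
  row 22 [10110]: F1=1 F2=1 -> 0
  row 23 [10111]: F1=1 F2=1 -> 0
  row 24 [11000]: F1=1 F2=1 -> 0
  row 25 [11001]: F1=0 F2=1 (differ) -> 1
  row 26 [11010]: F1=0 F2=1 (differ) -> 1
  row 27 [11011]: F1=1 F2=1 -> 0
  row 28 [11100]: F1=0 F2=0 -> 0
  row 29 [11101]: F1=0 F2=1 (differ) -> 1
  row 30 [11110]: F1=1 F2=1 -> 0
  row 31 [11111]: F1=1 F2=1 -> 0
Full result column, 8 rows per line (p,q fixed per line; r,s,t runs 000..111 left to right):
  rows 0-7 [p,q=00]: 01101100  (ones: 4)
  rows 8-15 [p,q=01]: 01101110  (ones: 5)
  rows 16-23 [p,q=10]: 11001100  (ones: 4)
  rows 24-31 [p,q=11]: 01100100  (ones: 3)
Disagreements = 4+5+4+3 = 16

16


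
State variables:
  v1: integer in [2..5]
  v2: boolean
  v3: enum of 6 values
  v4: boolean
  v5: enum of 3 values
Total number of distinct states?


State space = product of domain sizes of all variables.
Domain sizes:
  v1 (integer in [2..5]): 4
  v2 (boolean): 2
  v3 (enum of 6 values): 6
  v4 (boolean): 2
  v5 (enum of 3 values): 3
Product = 4 * 2 * 6 * 2 * 3 = 288

288


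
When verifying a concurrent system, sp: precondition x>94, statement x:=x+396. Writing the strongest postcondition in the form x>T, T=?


Formula: sp(P, x:=E) = exists old_x. (x = E[old_x/x]) AND P[old_x/x] (old_x is the value of x before the assignment; eliminate old_x by solving x = E[old_x/x] for old_x)
Step 1: Precondition P: x>94, i.e. old_x > 94
Step 2: Assignment gives x = old_x + 396, so old_x = x - 396
Step 3: Substitute into P: x - 396 > 94
Step 4: Simplify: x > 94+396 = 490

490


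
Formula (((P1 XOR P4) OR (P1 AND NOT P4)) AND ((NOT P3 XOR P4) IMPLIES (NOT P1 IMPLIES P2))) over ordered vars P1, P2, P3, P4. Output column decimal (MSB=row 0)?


Formula: (((P1 XOR P4) OR (P1 AND NOT P4)) AND ((NOT P3 XOR P4) IMPLIES (NOT P1 IMPLIES P2))) over P1, P2, P3, P4 (16 rows)
Evaluate each row (bits = P1,P2,P3,P4, MSB first):
  row 0 [0000]: (((0 XOR 0) OR (0 AND NOT 0)) AND ((NOT 0 XOR 0) IMPLIES (NOT 0 IMPLIES 0))) -> 0
  row 1 [0001]: (((0 XOR 1) OR (0 AND NOT 1)) AND ((NOT 0 XOR 1) IMPLIES (NOT 0 IMPLIES 0))) -> 1
  row 2 [0010]: (((0 XOR 0) OR (0 AND NOT 0)) AND ((NOT 1 XOR 0) IMPLIES (NOT 0 IMPLIES 0))) -> 0
  row 3 [0011]: (((0 XOR 1) OR (0 AND NOT 1)) AND ((NOT 1 XOR 1) IMPLIES (NOT 0 IMPLIES 0))) -> 0
  row 4 [0100]: (((0 XOR 0) OR (0 AND NOT 0)) AND ((NOT 0 XOR 0) IMPLIES (NOT 0 IMPLIES 1))) -> 0
  row 5 [0101]: (((0 XOR 1) OR (0 AND NOT 1)) AND ((NOT 0 XOR 1) IMPLIES (NOT 0 IMPLIES 1))) -> 1
  row 6 [0110]: (((0 XOR 0) OR (0 AND NOT 0)) AND ((NOT 1 XOR 0) IMPLIES (NOT 0 IMPLIES 1))) -> 0
  row 7 [0111]: (((0 XOR 1) OR (0 AND NOT 1)) AND ((NOT 1 XOR 1) IMPLIES (NOT 0 IMPLIES 1))) -> 1
  row 8 [1000]: (((1 XOR 0) OR (1 AND NOT 0)) AND ((NOT 0 XOR 0) IMPLIES (NOT 1 IMPLIES 0))) -> 1
  row 9 [1001]: (((1 XOR 1) OR (1 AND NOT 1)) AND ((NOT 0 XOR 1) IMPLIES (NOT 1 IMPLIES 0))) -> 0
  row 10 [1010]: (((1 XOR 0) OR (1 AND NOT 0)) AND ((NOT 1 XOR 0) IMPLIES (NOT 1 IMPLIES 0))) -> 1
  row 11 [1011]: (((1 XOR 1) OR (1 AND NOT 1)) AND ((NOT 1 XOR 1) IMPLIES (NOT 1 IMPLIES 0))) -> 0
  row 12 [1100]: (((1 XOR 0) OR (1 AND NOT 0)) AND ((NOT 0 XOR 0) IMPLIES (NOT 1 IMPLIES 1))) -> 1
  row 13 [1101]: (((1 XOR 1) OR (1 AND NOT 1)) AND ((NOT 0 XOR 1) IMPLIES (NOT 1 IMPLIES 1))) -> 0
  row 14 [1110]: (((1 XOR 0) OR (1 AND NOT 0)) AND ((NOT 1 XOR 0) IMPLIES (NOT 1 IMPLIES 1))) -> 1
  row 15 [1111]: (((1 XOR 1) OR (1 AND NOT 1)) AND ((NOT 1 XOR 1) IMPLIES (NOT 1 IMPLIES 1))) -> 0
Full result column, 4 rows per line (P1,P2 fixed per line; P3,P4 runs 00..11 left to right):
  rows 0-3 [P1,P2=00]: 0100  = hex 4
  rows 4-7 [P1,P2=01]: 0101  = hex 5
  rows 8-11 [P1,P2=10]: 1010  = hex A
  rows 12-15 [P1,P2=11]: 1010  = hex A
Output column (row 0 .. row 15) = 0100010110101010
Output column grouped in 4s = 0100 0101 1010 1010 = 0x45AA
Convert to decimal digit by digit (value = value*16 + digit):
  4 -> 4
  4*16 + 5 = 69
  69*16 + 10 (A) = 1114
  1114*16 + 10 (A) = 17834
Decimal = 17834

17834


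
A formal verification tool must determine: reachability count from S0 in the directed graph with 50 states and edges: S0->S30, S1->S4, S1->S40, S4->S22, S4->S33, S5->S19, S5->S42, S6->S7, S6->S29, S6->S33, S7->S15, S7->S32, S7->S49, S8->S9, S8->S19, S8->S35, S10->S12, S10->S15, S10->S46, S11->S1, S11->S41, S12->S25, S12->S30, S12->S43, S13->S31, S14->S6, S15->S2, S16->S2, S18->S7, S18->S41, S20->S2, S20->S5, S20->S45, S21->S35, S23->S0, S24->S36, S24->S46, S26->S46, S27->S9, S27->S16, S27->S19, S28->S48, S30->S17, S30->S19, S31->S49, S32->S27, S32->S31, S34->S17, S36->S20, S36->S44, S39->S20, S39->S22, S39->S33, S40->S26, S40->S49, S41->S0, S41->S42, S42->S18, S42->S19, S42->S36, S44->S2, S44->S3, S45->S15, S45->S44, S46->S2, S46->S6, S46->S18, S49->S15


BFS from S0:
  layer 0: {S0}
  layer 1: {S30}
  layer 2: {S17, S19}
Reachable set: {S0, S17, S19, S30}
Count = 4

4


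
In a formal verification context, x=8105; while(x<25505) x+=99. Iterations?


Step 1: x goes from 8105 toward 25505 by 99; the body runs while x<25505, so iterations = ceil((bound-start)/step)
Step 2: Distance=17400
Step 3: ceil(17400/99)=176

176


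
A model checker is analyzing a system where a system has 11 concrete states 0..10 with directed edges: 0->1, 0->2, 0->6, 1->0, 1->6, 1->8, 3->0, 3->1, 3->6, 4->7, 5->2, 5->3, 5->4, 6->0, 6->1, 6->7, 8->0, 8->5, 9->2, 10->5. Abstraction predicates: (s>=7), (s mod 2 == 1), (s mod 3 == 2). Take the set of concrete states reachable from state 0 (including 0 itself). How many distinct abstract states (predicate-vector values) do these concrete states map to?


BFS from 0:
Concrete reachable: {0, 1, 2, 3, 4, 5, 6, 7, 8}
Abstract via predicates (s>=7), (s mod 2 == 1), (s mod 3 == 2):
  (0,0,0) <- {0, 4, 6}
  (0,0,1) <- {2}
  (0,1,0) <- {1, 3}
  (0,1,1) <- {5}
  (1,0,1) <- {8}
  (1,1,0) <- {7}
Distinct abstract states = 6

6


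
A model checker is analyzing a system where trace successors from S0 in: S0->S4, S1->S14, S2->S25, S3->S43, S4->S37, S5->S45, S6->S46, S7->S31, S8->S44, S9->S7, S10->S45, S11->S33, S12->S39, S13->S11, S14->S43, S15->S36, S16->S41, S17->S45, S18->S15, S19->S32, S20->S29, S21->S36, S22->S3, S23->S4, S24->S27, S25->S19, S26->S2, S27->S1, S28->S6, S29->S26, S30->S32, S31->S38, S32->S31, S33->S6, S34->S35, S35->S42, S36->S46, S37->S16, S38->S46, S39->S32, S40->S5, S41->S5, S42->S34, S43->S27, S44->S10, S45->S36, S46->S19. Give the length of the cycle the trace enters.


Trace from S0 until a state repeats:
  S0 -> S4 -> S37 -> S16 -> S41 -> S5 -> S45 -> S36 -> S46 -> S19 -> S32 -> S31 -> S38 -> S46
S46 first seen at step 8, revisited at step 13.
Cycle length = 13 - 8 = 5

5


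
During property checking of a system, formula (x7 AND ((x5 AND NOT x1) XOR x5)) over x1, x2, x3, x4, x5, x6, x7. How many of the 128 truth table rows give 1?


Formula: (x7 AND ((x5 AND NOT x1) XOR x5)) over 7 vars (128 rows)
Evaluate each row (x1, x2, x3, x4, x5, x6, x7 as bits, MSB first):
  row 0 [0000000]: (0 AND ((0 AND NOT 0) XOR 0)) -> 0
  row 1 [0000001]: (1 AND ((0 AND NOT 0) XOR 0)) -> 0
  row 2 [0000010]: (0 AND ((0 AND NOT 0) XOR 0)) -> 0
  row 3 [0000011]: (1 AND ((0 AND NOT 0) XOR 0)) -> 0
  row 4 [0000100]: (0 AND ((1 AND NOT 0) XOR 1)) -> 0
  (every remaining row is evaluated the same way; all 128 results are listed next)
Full result column, 8 rows per line (x1,x2,x3,x4 fixed per line; x5,x6,x7 runs 000..111 left to right):
  rows 0-7 [x1,x2,x3,x4=0000]: 00000000  (ones: 0)
  rows 8-15 [x1,x2,x3,x4=0001]: 00000000  (ones: 0)
  rows 16-23 [x1,x2,x3,x4=0010]: 00000000  (ones: 0)
  rows 24-31 [x1,x2,x3,x4=0011]: 00000000  (ones: 0)
  rows 32-39 [x1,x2,x3,x4=0100]: 00000000  (ones: 0)
  rows 40-47 [x1,x2,x3,x4=0101]: 00000000  (ones: 0)
  rows 48-55 [x1,x2,x3,x4=0110]: 00000000  (ones: 0)
  rows 56-63 [x1,x2,x3,x4=0111]: 00000000  (ones: 0)
  rows 64-71 [x1,x2,x3,x4=1000]: 00000101  (ones: 2)
  rows 72-79 [x1,x2,x3,x4=1001]: 00000101  (ones: 2)
  rows 80-87 [x1,x2,x3,x4=1010]: 00000101  (ones: 2)
  rows 88-95 [x1,x2,x3,x4=1011]: 00000101  (ones: 2)
  rows 96-103 [x1,x2,x3,x4=1100]: 00000101  (ones: 2)
  rows 104-111 [x1,x2,x3,x4=1101]: 00000101  (ones: 2)
  rows 112-119 [x1,x2,x3,x4=1110]: 00000101  (ones: 2)
  rows 120-127 [x1,x2,x3,x4=1111]: 00000101  (ones: 2)
Count of 1-rows = 0+0+0+0+0+0+0+0+2+2+2+2+2+2+2+2 = 16

16


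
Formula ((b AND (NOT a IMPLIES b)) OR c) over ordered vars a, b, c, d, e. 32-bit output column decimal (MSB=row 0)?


Formula: ((b AND (NOT a IMPLIES b)) OR c) over a, b, c, d, e (32 rows)
Evaluate each row (bits = a,b,c,d,e, MSB first):
  row 0 [00000]: ((0 AND (NOT 0 IMPLIES 0)) OR 0) -> 0
  row 1 [00001]: ((0 AND (NOT 0 IMPLIES 0)) OR 0) -> 0
  row 2 [00010]: ((0 AND (NOT 0 IMPLIES 0)) OR 0) -> 0
  row 3 [00011]: ((0 AND (NOT 0 IMPLIES 0)) OR 0) -> 0
  row 4 [00100]: ((0 AND (NOT 0 IMPLIES 0)) OR 1) -> 1
  row 5 [00101]: ((0 AND (NOT 0 IMPLIES 0)) OR 1) -> 1
  row 6 [00110]: ((0 AND (NOT 0 IMPLIES 0)) OR 1) -> 1
  row 7 [00111]: ((0 AND (NOT 0 IMPLIES 0)) OR 1) -> 1
  row 8 [01000]: ((1 AND (NOT 0 IMPLIES 1)) OR 0) -> 1
  row 9 [01001]: ((1 AND (NOT 0 IMPLIES 1)) OR 0) -> 1
  row 10 [01010]: ((1 AND (NOT 0 IMPLIES 1)) OR 0) -> 1
  row 11 [01011]: ((1 AND (NOT 0 IMPLIES 1)) OR 0) -> 1
  row 12 [01100]: ((1 AND (NOT 0 IMPLIES 1)) OR 1) -> 1
  row 13 [01101]: ((1 AND (NOT 0 IMPLIES 1)) OR 1) -> 1
  row 14 [01110]: ((1 AND (NOT 0 IMPLIES 1)) OR 1) -> 1
  row 15 [01111]: ((1 AND (NOT 0 IMPLIES 1)) OR 1) -> 1
  row 16 [10000]: ((0 AND (NOT 1 IMPLIES 0)) OR 0) -> 0
  row 17 [10001]: ((0 AND (NOT 1 IMPLIES 0)) OR 0) -> 0
  row 18 [10010]: ((0 AND (NOT 1 IMPLIES 0)) OR 0) -> 0
  row 19 [10011]: ((0 AND (NOT 1 IMPLIES 0)) OR 0) -> 0
  row 20 [10100]: ((0 AND (NOT 1 IMPLIES 0)) OR 1) -> 1
  row 21 [10101]: ((0 AND (NOT 1 IMPLIES 0)) OR 1) -> 1
  row 22 [10110]: ((0 AND (NOT 1 IMPLIES 0)) OR 1) -> 1
  row 23 [10111]: ((0 AND (NOT 1 IMPLIES 0)) OR 1) -> 1
  row 24 [11000]: ((1 AND (NOT 1 IMPLIES 1)) OR 0) -> 1
  row 25 [11001]: ((1 AND (NOT 1 IMPLIES 1)) OR 0) -> 1
  row 26 [11010]: ((1 AND (NOT 1 IMPLIES 1)) OR 0) -> 1
  row 27 [11011]: ((1 AND (NOT 1 IMPLIES 1)) OR 0) -> 1
  row 28 [11100]: ((1 AND (NOT 1 IMPLIES 1)) OR 1) -> 1
  row 29 [11101]: ((1 AND (NOT 1 IMPLIES 1)) OR 1) -> 1
  row 30 [11110]: ((1 AND (NOT 1 IMPLIES 1)) OR 1) -> 1
  row 31 [11111]: ((1 AND (NOT 1 IMPLIES 1)) OR 1) -> 1
Full result column, 4 rows per line (a,b,c fixed per line; d,e runs 00..11 left to right):
  rows 0-3 [a,b,c=000]: 0000  = hex 0
  rows 4-7 [a,b,c=001]: 1111  = hex F
  rows 8-11 [a,b,c=010]: 1111  = hex F
  rows 12-15 [a,b,c=011]: 1111  = hex F
  rows 16-19 [a,b,c=100]: 0000  = hex 0
  rows 20-23 [a,b,c=101]: 1111  = hex F
  rows 24-27 [a,b,c=110]: 1111  = hex F
  rows 28-31 [a,b,c=111]: 1111  = hex F
Output column (row 0 .. row 31) = 00001111111111110000111111111111
Output column grouped in 4s = 0000 1111 1111 1111 0000 1111 1111 1111 = 0x0FFF0FFF
Convert to decimal digit by digit (value = value*16 + digit):
  0 -> 0
  0*16 + 15 (F) = 15
  15*16 + 15 (F) = 255
  255*16 + 15 (F) = 4095
  4095*16 + 0 = 65520
  65520*16 + 15 (F) = 1048335
  1048335*16 + 15 (F) = 16773375
  16773375*16 + 15 (F) = 268374015
Decimal = 268374015

268374015


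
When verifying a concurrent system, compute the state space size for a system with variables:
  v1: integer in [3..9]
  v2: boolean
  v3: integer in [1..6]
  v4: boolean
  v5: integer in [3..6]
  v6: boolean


State space = product of domain sizes of all variables.
Domain sizes:
  v1 (integer in [3..9]): 7
  v2 (boolean): 2
  v3 (integer in [1..6]): 6
  v4 (boolean): 2
  v5 (integer in [3..6]): 4
  v6 (boolean): 2
Product = 7 * 2 * 6 * 2 * 4 * 2 = 1344

1344


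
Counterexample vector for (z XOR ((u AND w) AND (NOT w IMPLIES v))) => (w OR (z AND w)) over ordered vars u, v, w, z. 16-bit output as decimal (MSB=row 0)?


F1 = (z XOR ((u AND w) AND (NOT w IMPLIES v)))
F2 = (w OR (z AND w))
Counterexample to F1=>F2 is where F1=1 and F2=0.
Evaluate each row (bits = u,v,w,z, MSB first):
  row 0 [0000]: F1=0 F2=0 -> F1&~F2 -> 0
  row 1 [0001]: F1=1 F2=0 -> F1&~F2 -> 1
  row 2 [0010]: F1=0 F2=1 -> F1&~F2 -> 0
  row 3 [0011]: F1=1 F2=1 -> F1&~F2 -> 0
  row 4 [0100]: F1=0 F2=0 -> F1&~F2 -> 0
  row 5 [0101]: F1=1 F2=0 -> F1&~F2 -> 1
  row 6 [0110]: F1=0 F2=1 -> F1&~F2 -> 0
  row 7 [0111]: F1=1 F2=1 -> F1&~F2 -> 0
  row 8 [1000]: F1=0 F2=0 -> F1&~F2 -> 0
  row 9 [1001]: F1=1 F2=0 -> F1&~F2 -> 1
  row 10 [1010]: F1=1 F2=1 -> F1&~F2 -> 0
  row 11 [1011]: F1=0 F2=1 -> F1&~F2 -> 0
  row 12 [1100]: F1=0 F2=0 -> F1&~F2 -> 0
  row 13 [1101]: F1=1 F2=0 -> F1&~F2 -> 1
  row 14 [1110]: F1=1 F2=1 -> F1&~F2 -> 0
  row 15 [1111]: F1=0 F2=1 -> F1&~F2 -> 0
Full result column, 4 rows per line (u,v fixed per line; w,z runs 00..11 left to right):
  rows 0-3 [u,v=00]: 0100  = hex 4
  rows 4-7 [u,v=01]: 0100  = hex 4
  rows 8-11 [u,v=10]: 0100  = hex 4
  rows 12-15 [u,v=11]: 0100  = hex 4
Counterexample vector (row 0 .. row 15) = 0100010001000100
Output column grouped in 4s = 0100 0100 0100 0100 = 0x4444
Convert to decimal digit by digit (value = value*16 + digit):
  4 -> 4
  4*16 + 4 = 68
  68*16 + 4 = 1092
  1092*16 + 4 = 17476
Decimal = 17476

17476


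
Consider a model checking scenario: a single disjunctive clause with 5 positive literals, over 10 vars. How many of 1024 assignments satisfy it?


Step 1: Total=2^10=1024
Step 2: Unsat when all 5 false: 2^5=32
Step 3: Sat=1024-32=992

992


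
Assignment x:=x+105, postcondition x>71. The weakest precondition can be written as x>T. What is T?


Formula: wp(x:=E, P) = P[E/x] (substitute E for x in postcondition)
Step 1: Postcondition: x>71
Step 2: Substitute x+105 for x: x+105>71
Step 3: Solve for x: x > 71-105 = -34

-34


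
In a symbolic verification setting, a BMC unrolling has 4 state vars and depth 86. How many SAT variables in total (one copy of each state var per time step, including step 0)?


BMC unrolls to depth k, creating one copy of each state var for steps 0..k.
Step count = 86 + 1 = 87 (steps 0 through 86)
Vars per step = 4
Total = 4 * 87 = 348

348


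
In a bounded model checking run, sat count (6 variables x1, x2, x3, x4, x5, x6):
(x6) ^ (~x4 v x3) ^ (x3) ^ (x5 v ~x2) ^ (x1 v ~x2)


CNF with 5 clauses over 6 vars (64 assignments).
An assignment satisfies CNF iff every clause has >=1 true literal.
Check each row (bits = x1,x2,x3,x4,x5,x6; clause T/F shown):
  row 0 [000000]: clauses=FTFTT -> 0
  row 1 [000001]: clauses=TTFTT -> 0
  row 2 [000010]: clauses=FTFTT -> 0
  row 3 [000011]: clauses=TTFTT -> 0
  row 4 [000100]: clauses=FFFTT -> 0
  (every remaining row is evaluated the same way; all 64 results are listed next)
Full result column, 8 rows per line (x1,x2,x3 fixed per line; x4,x5,x6 runs 000..111 left to right):
  rows 0-7 [x1,x2,x3=000]: 00000000  (ones: 0)
  rows 8-15 [x1,x2,x3=001]: 01010101  (ones: 4)
  rows 16-23 [x1,x2,x3=010]: 00000000  (ones: 0)
  rows 24-31 [x1,x2,x3=011]: 00000000  (ones: 0)
  rows 32-39 [x1,x2,x3=100]: 00000000  (ones: 0)
  rows 40-47 [x1,x2,x3=101]: 01010101  (ones: 4)
  rows 48-55 [x1,x2,x3=110]: 00000000  (ones: 0)
  rows 56-63 [x1,x2,x3=111]: 00010001  (ones: 2)
Satisfying assignments = 0+4+0+0+0+4+0+2 = 10

10


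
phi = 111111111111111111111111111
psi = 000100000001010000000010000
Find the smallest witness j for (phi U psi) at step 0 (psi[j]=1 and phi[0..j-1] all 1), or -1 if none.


(phi U psi) at 0: need smallest j with psi[j]=1 and phi[i]=1 for all i in [0,j).
Scan from step 0:
  step 0: phi=1, psi=0 -> continue
  step 1: phi=1, psi=0 -> continue
  step 2: phi=1, psi=0 -> continue
  step 3: psi=1 and phi held for [0,3) -> witness found
Witness step = 3

3


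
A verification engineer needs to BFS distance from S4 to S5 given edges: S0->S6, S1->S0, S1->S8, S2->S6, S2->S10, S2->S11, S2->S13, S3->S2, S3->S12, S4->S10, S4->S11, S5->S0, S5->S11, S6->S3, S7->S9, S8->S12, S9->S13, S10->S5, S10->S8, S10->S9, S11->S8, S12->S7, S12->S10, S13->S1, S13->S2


BFS layer-by-layer from S4:
  dist 0: {S4}
  dist 1: {S10, S11}
  dist 2: {S5, S8, S9}
  -> S5 reached at distance 2
Shortest path length = 2

2


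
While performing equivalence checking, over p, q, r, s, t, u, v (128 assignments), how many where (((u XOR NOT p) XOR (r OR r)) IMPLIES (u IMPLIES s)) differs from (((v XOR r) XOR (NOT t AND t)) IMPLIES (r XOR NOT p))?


F1 = (((u XOR NOT p) XOR (r OR r)) IMPLIES (u IMPLIES s))
F2 = (((v XOR r) XOR (NOT t AND t)) IMPLIES (r XOR NOT p))
Evaluate both on each of 128 rows (bits = p,q,r,s,t,u,v):
  row 0 [0000000]: F1=1 F2=1 -> 0
  row 1 [0000001]: F1=1 F2=1 -> 0
  row 2 [0000010]: F1=1 F2=1 -> 0
  row 3 [0000011]: F1=1 F2=1 -> 0
  row 4 [0000100]: F1=1 F2=1 -> 0
  (every remaining row is evaluated the same way; all 128 results are listed next)
Full result column, 8 rows per line (p,q,r,s fixed per line; t,u,v runs 000..111 left to right):
  rows 0-7 [p,q,r,s=0000]: 00000000  (ones: 0)
  rows 8-15 [p,q,r,s=0001]: 00000000  (ones: 0)
  rows 16-23 [p,q,r,s=0010]: 10011001  (ones: 4)
  rows 24-31 [p,q,r,s=0011]: 10101010  (ones: 4)
  rows 32-39 [p,q,r,s=0100]: 00000000  (ones: 0)
  rows 40-47 [p,q,r,s=0101]: 00000000  (ones: 0)
  rows 48-55 [p,q,r,s=0110]: 10011001  (ones: 4)
  rows 56-63 [p,q,r,s=0111]: 10101010  (ones: 4)
  rows 64-71 [p,q,r,s=1000]: 01100110  (ones: 4)
  rows 72-79 [p,q,r,s=1001]: 01010101  (ones: 4)
  rows 80-87 [p,q,r,s=1010]: 00000000  (ones: 0)
  rows 88-95 [p,q,r,s=1011]: 00000000  (ones: 0)
  rows 96-103 [p,q,r,s=1100]: 01100110  (ones: 4)
  rows 104-111 [p,q,r,s=1101]: 01010101  (ones: 4)
  rows 112-119 [p,q,r,s=1110]: 00000000  (ones: 0)
  rows 120-127 [p,q,r,s=1111]: 00000000  (ones: 0)
Disagreements = 0+0+4+4+0+0+4+4+4+4+0+0+4+4+0+0 = 32

32


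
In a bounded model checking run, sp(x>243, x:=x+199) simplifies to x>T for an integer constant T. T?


Formula: sp(P, x:=E) = exists old_x. (x = E[old_x/x]) AND P[old_x/x] (old_x is the value of x before the assignment; eliminate old_x by solving x = E[old_x/x] for old_x)
Step 1: Precondition P: x>243, i.e. old_x > 243
Step 2: Assignment gives x = old_x + 199, so old_x = x - 199
Step 3: Substitute into P: x - 199 > 243
Step 4: Simplify: x > 243+199 = 442

442


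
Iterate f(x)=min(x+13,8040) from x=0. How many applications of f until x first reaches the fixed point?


Step 1: x=0, cap=8040, increment=13
Step 2: x grows by 13 each step until capped at 8040; fixed point is x=8040
Step 3: iterations = ceil(8040/13) = 619

619


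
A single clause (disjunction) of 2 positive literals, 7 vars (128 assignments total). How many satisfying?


Step 1: Total=2^7=128
Step 2: Unsat when all 2 false: 2^5=32
Step 3: Sat=128-32=96

96


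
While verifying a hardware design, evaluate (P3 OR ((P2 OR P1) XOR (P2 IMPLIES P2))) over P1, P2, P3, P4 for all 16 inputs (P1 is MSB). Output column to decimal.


Formula: (P3 OR ((P2 OR P1) XOR (P2 IMPLIES P2))) over P1, P2, P3, P4 (16 rows)
Evaluate each row (bits = P1,P2,P3,P4, MSB first):
  row 0 [0000]: (0 OR ((0 OR 0) XOR (0 IMPLIES 0))) -> 1
  row 1 [0001]: (0 OR ((0 OR 0) XOR (0 IMPLIES 0))) -> 1
  row 2 [0010]: (1 OR ((0 OR 0) XOR (0 IMPLIES 0))) -> 1
  row 3 [0011]: (1 OR ((0 OR 0) XOR (0 IMPLIES 0))) -> 1
  row 4 [0100]: (0 OR ((1 OR 0) XOR (1 IMPLIES 1))) -> 0
  row 5 [0101]: (0 OR ((1 OR 0) XOR (1 IMPLIES 1))) -> 0
  row 6 [0110]: (1 OR ((1 OR 0) XOR (1 IMPLIES 1))) -> 1
  row 7 [0111]: (1 OR ((1 OR 0) XOR (1 IMPLIES 1))) -> 1
  row 8 [1000]: (0 OR ((0 OR 1) XOR (0 IMPLIES 0))) -> 0
  row 9 [1001]: (0 OR ((0 OR 1) XOR (0 IMPLIES 0))) -> 0
  row 10 [1010]: (1 OR ((0 OR 1) XOR (0 IMPLIES 0))) -> 1
  row 11 [1011]: (1 OR ((0 OR 1) XOR (0 IMPLIES 0))) -> 1
  row 12 [1100]: (0 OR ((1 OR 1) XOR (1 IMPLIES 1))) -> 0
  row 13 [1101]: (0 OR ((1 OR 1) XOR (1 IMPLIES 1))) -> 0
  row 14 [1110]: (1 OR ((1 OR 1) XOR (1 IMPLIES 1))) -> 1
  row 15 [1111]: (1 OR ((1 OR 1) XOR (1 IMPLIES 1))) -> 1
Full result column, 4 rows per line (P1,P2 fixed per line; P3,P4 runs 00..11 left to right):
  rows 0-3 [P1,P2=00]: 1111  = hex F
  rows 4-7 [P1,P2=01]: 0011  = hex 3
  rows 8-11 [P1,P2=10]: 0011  = hex 3
  rows 12-15 [P1,P2=11]: 0011  = hex 3
Output column (row 0 .. row 15) = 1111001100110011
Output column grouped in 4s = 1111 0011 0011 0011 = 0xF333
Convert to decimal digit by digit (value = value*16 + digit):
  F -> 15
  15*16 + 3 = 243
  243*16 + 3 = 3891
  3891*16 + 3 = 62259
Decimal = 62259

62259


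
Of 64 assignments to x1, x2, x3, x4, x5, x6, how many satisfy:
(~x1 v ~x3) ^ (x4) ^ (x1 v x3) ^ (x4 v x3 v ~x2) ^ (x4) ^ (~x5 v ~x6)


CNF with 6 clauses over 6 vars (64 assignments).
An assignment satisfies CNF iff every clause has >=1 true literal.
Check each row (bits = x1,x2,x3,x4,x5,x6; clause T/F shown):
  row 0 [000000]: clauses=TFFTFT -> 0
  row 1 [000001]: clauses=TFFTFT -> 0
  row 2 [000010]: clauses=TFFTFT -> 0
  row 3 [000011]: clauses=TFFTFF -> 0
  row 4 [000100]: clauses=TTFTTT -> 0
  (every remaining row is evaluated the same way; all 64 results are listed next)
Full result column, 8 rows per line (x1,x2,x3 fixed per line; x4,x5,x6 runs 000..111 left to right):
  rows 0-7 [x1,x2,x3=000]: 00000000  (ones: 0)
  rows 8-15 [x1,x2,x3=001]: 00001110  (ones: 3)
  rows 16-23 [x1,x2,x3=010]: 00000000  (ones: 0)
  rows 24-31 [x1,x2,x3=011]: 00001110  (ones: 3)
  rows 32-39 [x1,x2,x3=100]: 00001110  (ones: 3)
  rows 40-47 [x1,x2,x3=101]: 00000000  (ones: 0)
  rows 48-55 [x1,x2,x3=110]: 00001110  (ones: 3)
  rows 56-63 [x1,x2,x3=111]: 00000000  (ones: 0)
Satisfying assignments = 0+3+0+3+3+0+3+0 = 12

12


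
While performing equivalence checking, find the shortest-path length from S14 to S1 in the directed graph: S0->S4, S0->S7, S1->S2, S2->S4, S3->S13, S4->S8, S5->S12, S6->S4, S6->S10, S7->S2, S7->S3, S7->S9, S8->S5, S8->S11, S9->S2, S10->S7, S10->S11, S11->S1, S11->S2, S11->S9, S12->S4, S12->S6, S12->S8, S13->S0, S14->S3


BFS layer-by-layer from S14:
  dist 0: {S14}
  dist 1: {S3}
  dist 2: {S13}
  dist 3: {S0}
  dist 4: {S4, S7}
  dist 5: {S2, S8, S9}
  dist 6: {S5, S11}
  dist 7: {S1, S12}
  -> S1 reached at distance 7
Shortest path length = 7

7


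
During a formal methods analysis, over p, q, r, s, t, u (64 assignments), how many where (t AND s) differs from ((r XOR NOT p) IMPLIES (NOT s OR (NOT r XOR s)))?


F1 = (t AND s)
F2 = ((r XOR NOT p) IMPLIES (NOT s OR (NOT r XOR s)))
Evaluate both on each of 64 rows (bits = p,q,r,s,t,u):
  row 0 [000000]: F1=0 F2=1 (differ) -> 1
  row 1 [000001]: F1=0 F2=1 (differ) -> 1
  row 2 [000010]: F1=0 F2=1 (differ) -> 1
  row 3 [000011]: F1=0 F2=1 (differ) -> 1
  row 4 [000100]: F1=0 F2=0 -> 0
  (every remaining row is evaluated the same way; all 64 results are listed next)
Full result column, 8 rows per line (p,q,r fixed per line; s,t,u runs 000..111 left to right):
  rows 0-7 [p,q,r=000]: 11110011  (ones: 6)
  rows 8-15 [p,q,r=001]: 11111100  (ones: 6)
  rows 16-23 [p,q,r=010]: 11110011  (ones: 6)
  rows 24-31 [p,q,r=011]: 11111100  (ones: 6)
  rows 32-39 [p,q,r=100]: 11111100  (ones: 6)
  rows 40-47 [p,q,r=101]: 11111100  (ones: 6)
  rows 48-55 [p,q,r=110]: 11111100  (ones: 6)
  rows 56-63 [p,q,r=111]: 11111100  (ones: 6)
Disagreements = 6+6+6+6+6+6+6+6 = 48

48


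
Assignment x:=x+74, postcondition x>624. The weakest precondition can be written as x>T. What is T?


Formula: wp(x:=E, P) = P[E/x] (substitute E for x in postcondition)
Step 1: Postcondition: x>624
Step 2: Substitute x+74 for x: x+74>624
Step 3: Solve for x: x > 624-74 = 550

550


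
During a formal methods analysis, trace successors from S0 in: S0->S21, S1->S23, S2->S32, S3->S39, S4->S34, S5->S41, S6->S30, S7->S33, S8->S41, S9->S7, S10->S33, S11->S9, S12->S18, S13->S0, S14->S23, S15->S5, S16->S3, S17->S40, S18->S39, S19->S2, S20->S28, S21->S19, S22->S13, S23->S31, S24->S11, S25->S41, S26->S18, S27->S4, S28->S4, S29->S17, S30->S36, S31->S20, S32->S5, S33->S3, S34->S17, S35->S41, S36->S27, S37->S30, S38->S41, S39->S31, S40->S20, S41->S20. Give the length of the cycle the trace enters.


Trace from S0 until a state repeats:
  S0 -> S21 -> S19 -> S2 -> S32 -> S5 -> S41 -> S20 -> S28 -> S4 -> S34 -> S17 -> S40 -> S20
S20 first seen at step 7, revisited at step 13.
Cycle length = 13 - 7 = 6

6


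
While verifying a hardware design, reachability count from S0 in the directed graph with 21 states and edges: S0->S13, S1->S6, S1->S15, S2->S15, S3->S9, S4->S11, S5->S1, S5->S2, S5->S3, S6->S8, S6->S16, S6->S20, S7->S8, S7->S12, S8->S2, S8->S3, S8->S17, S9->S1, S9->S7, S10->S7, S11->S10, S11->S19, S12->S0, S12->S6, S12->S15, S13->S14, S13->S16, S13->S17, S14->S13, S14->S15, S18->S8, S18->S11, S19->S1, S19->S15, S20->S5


BFS from S0:
  layer 0: {S0}
  layer 1: {S13}
  layer 2: {S14, S16, S17}
  layer 3: {S15}
Reachable set: {S0, S13, S14, S15, S16, S17}
Count = 6

6


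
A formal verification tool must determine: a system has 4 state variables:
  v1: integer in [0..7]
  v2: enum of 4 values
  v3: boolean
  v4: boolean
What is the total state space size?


State space = product of domain sizes of all variables.
Domain sizes:
  v1 (integer in [0..7]): 8
  v2 (enum of 4 values): 4
  v3 (boolean): 2
  v4 (boolean): 2
Product = 8 * 4 * 2 * 2 = 128

128


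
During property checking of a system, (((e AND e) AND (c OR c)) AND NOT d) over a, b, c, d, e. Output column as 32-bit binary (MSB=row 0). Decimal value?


Formula: (((e AND e) AND (c OR c)) AND NOT d) over a, b, c, d, e (32 rows)
Evaluate each row (bits = a,b,c,d,e, MSB first):
  row 0 [00000]: (((0 AND 0) AND (0 OR 0)) AND NOT 0) -> 0
  row 1 [00001]: (((1 AND 1) AND (0 OR 0)) AND NOT 0) -> 0
  row 2 [00010]: (((0 AND 0) AND (0 OR 0)) AND NOT 1) -> 0
  row 3 [00011]: (((1 AND 1) AND (0 OR 0)) AND NOT 1) -> 0
  row 4 [00100]: (((0 AND 0) AND (1 OR 1)) AND NOT 0) -> 0
  row 5 [00101]: (((1 AND 1) AND (1 OR 1)) AND NOT 0) -> 1
  row 6 [00110]: (((0 AND 0) AND (1 OR 1)) AND NOT 1) -> 0
  row 7 [00111]: (((1 AND 1) AND (1 OR 1)) AND NOT 1) -> 0
  row 8 [01000]: (((0 AND 0) AND (0 OR 0)) AND NOT 0) -> 0
  row 9 [01001]: (((1 AND 1) AND (0 OR 0)) AND NOT 0) -> 0
  row 10 [01010]: (((0 AND 0) AND (0 OR 0)) AND NOT 1) -> 0
  row 11 [01011]: (((1 AND 1) AND (0 OR 0)) AND NOT 1) -> 0
  row 12 [01100]: (((0 AND 0) AND (1 OR 1)) AND NOT 0) -> 0
  row 13 [01101]: (((1 AND 1) AND (1 OR 1)) AND NOT 0) -> 1
  row 14 [01110]: (((0 AND 0) AND (1 OR 1)) AND NOT 1) -> 0
  row 15 [01111]: (((1 AND 1) AND (1 OR 1)) AND NOT 1) -> 0
  row 16 [10000]: (((0 AND 0) AND (0 OR 0)) AND NOT 0) -> 0
  row 17 [10001]: (((1 AND 1) AND (0 OR 0)) AND NOT 0) -> 0
  row 18 [10010]: (((0 AND 0) AND (0 OR 0)) AND NOT 1) -> 0
  row 19 [10011]: (((1 AND 1) AND (0 OR 0)) AND NOT 1) -> 0
  row 20 [10100]: (((0 AND 0) AND (1 OR 1)) AND NOT 0) -> 0
  row 21 [10101]: (((1 AND 1) AND (1 OR 1)) AND NOT 0) -> 1
  row 22 [10110]: (((0 AND 0) AND (1 OR 1)) AND NOT 1) -> 0
  row 23 [10111]: (((1 AND 1) AND (1 OR 1)) AND NOT 1) -> 0
  row 24 [11000]: (((0 AND 0) AND (0 OR 0)) AND NOT 0) -> 0
  row 25 [11001]: (((1 AND 1) AND (0 OR 0)) AND NOT 0) -> 0
  row 26 [11010]: (((0 AND 0) AND (0 OR 0)) AND NOT 1) -> 0
  row 27 [11011]: (((1 AND 1) AND (0 OR 0)) AND NOT 1) -> 0
  row 28 [11100]: (((0 AND 0) AND (1 OR 1)) AND NOT 0) -> 0
  row 29 [11101]: (((1 AND 1) AND (1 OR 1)) AND NOT 0) -> 1
  row 30 [11110]: (((0 AND 0) AND (1 OR 1)) AND NOT 1) -> 0
  row 31 [11111]: (((1 AND 1) AND (1 OR 1)) AND NOT 1) -> 0
Full result column, 4 rows per line (a,b,c fixed per line; d,e runs 00..11 left to right):
  rows 0-3 [a,b,c=000]: 0000  = hex 0
  rows 4-7 [a,b,c=001]: 0100  = hex 4
  rows 8-11 [a,b,c=010]: 0000  = hex 0
  rows 12-15 [a,b,c=011]: 0100  = hex 4
  rows 16-19 [a,b,c=100]: 0000  = hex 0
  rows 20-23 [a,b,c=101]: 0100  = hex 4
  rows 24-27 [a,b,c=110]: 0000  = hex 0
  rows 28-31 [a,b,c=111]: 0100  = hex 4
Output column (row 0 .. row 31) = 00000100000001000000010000000100
Output column grouped in 4s = 0000 0100 0000 0100 0000 0100 0000 0100 = 0x04040404
Convert to decimal digit by digit (value = value*16 + digit):
  0 -> 0
  0*16 + 4 = 4
  4*16 + 0 = 64
  64*16 + 4 = 1028
  1028*16 + 0 = 16448
  16448*16 + 4 = 263172
  263172*16 + 0 = 4210752
  4210752*16 + 4 = 67372036
Decimal = 67372036

67372036


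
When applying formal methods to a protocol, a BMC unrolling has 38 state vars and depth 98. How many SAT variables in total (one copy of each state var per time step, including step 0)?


BMC unrolls to depth k, creating one copy of each state var for steps 0..k.
Step count = 98 + 1 = 99 (steps 0 through 98)
Vars per step = 38
Total = 38 * 99 = 3762

3762


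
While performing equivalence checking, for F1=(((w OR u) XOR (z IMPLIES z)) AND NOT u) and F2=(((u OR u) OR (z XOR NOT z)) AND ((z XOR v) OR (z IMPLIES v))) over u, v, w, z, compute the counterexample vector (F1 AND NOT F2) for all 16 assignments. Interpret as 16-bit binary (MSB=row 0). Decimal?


F1 = (((w OR u) XOR (z IMPLIES z)) AND NOT u)
F2 = (((u OR u) OR (z XOR NOT z)) AND ((z XOR v) OR (z IMPLIES v)))
Counterexample to F1=>F2 is where F1=1 and F2=0.
Evaluate each row (bits = u,v,w,z, MSB first):
  row 0 [0000]: F1=1 F2=1 -> F1&~F2 -> 0
  row 1 [0001]: F1=1 F2=1 -> F1&~F2 -> 0
  row 2 [0010]: F1=0 F2=1 -> F1&~F2 -> 0
  row 3 [0011]: F1=0 F2=1 -> F1&~F2 -> 0
  row 4 [0100]: F1=1 F2=1 -> F1&~F2 -> 0
  row 5 [0101]: F1=1 F2=1 -> F1&~F2 -> 0
  row 6 [0110]: F1=0 F2=1 -> F1&~F2 -> 0
  row 7 [0111]: F1=0 F2=1 -> F1&~F2 -> 0
  row 8 [1000]: F1=0 F2=1 -> F1&~F2 -> 0
  row 9 [1001]: F1=0 F2=1 -> F1&~F2 -> 0
  row 10 [1010]: F1=0 F2=1 -> F1&~F2 -> 0
  row 11 [1011]: F1=0 F2=1 -> F1&~F2 -> 0
  row 12 [1100]: F1=0 F2=1 -> F1&~F2 -> 0
  row 13 [1101]: F1=0 F2=1 -> F1&~F2 -> 0
  row 14 [1110]: F1=0 F2=1 -> F1&~F2 -> 0
  row 15 [1111]: F1=0 F2=1 -> F1&~F2 -> 0
Full result column, 4 rows per line (u,v fixed per line; w,z runs 00..11 left to right):
  rows 0-3 [u,v=00]: 0000  = hex 0
  rows 4-7 [u,v=01]: 0000  = hex 0
  rows 8-11 [u,v=10]: 0000  = hex 0
  rows 12-15 [u,v=11]: 0000  = hex 0
Counterexample vector (row 0 .. row 15) = 0000000000000000
Output column grouped in 4s = 0000 0000 0000 0000 = 0x0000
Convert to decimal digit by digit (value = value*16 + digit):
  0 -> 0
  0*16 + 0 = 0
  0*16 + 0 = 0
  0*16 + 0 = 0
Decimal = 0

0
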